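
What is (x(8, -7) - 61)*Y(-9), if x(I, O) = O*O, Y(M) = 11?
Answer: -132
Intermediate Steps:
x(I, O) = O²
(x(8, -7) - 61)*Y(-9) = ((-7)² - 61)*11 = (49 - 61)*11 = -12*11 = -132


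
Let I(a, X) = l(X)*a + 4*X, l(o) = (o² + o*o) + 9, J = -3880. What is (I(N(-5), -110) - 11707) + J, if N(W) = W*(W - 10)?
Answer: 1799648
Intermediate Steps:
N(W) = W*(-10 + W)
l(o) = 9 + 2*o² (l(o) = (o² + o²) + 9 = 2*o² + 9 = 9 + 2*o²)
I(a, X) = 4*X + a*(9 + 2*X²) (I(a, X) = (9 + 2*X²)*a + 4*X = a*(9 + 2*X²) + 4*X = 4*X + a*(9 + 2*X²))
(I(N(-5), -110) - 11707) + J = ((4*(-110) + (-5*(-10 - 5))*(9 + 2*(-110)²)) - 11707) - 3880 = ((-440 + (-5*(-15))*(9 + 2*12100)) - 11707) - 3880 = ((-440 + 75*(9 + 24200)) - 11707) - 3880 = ((-440 + 75*24209) - 11707) - 3880 = ((-440 + 1815675) - 11707) - 3880 = (1815235 - 11707) - 3880 = 1803528 - 3880 = 1799648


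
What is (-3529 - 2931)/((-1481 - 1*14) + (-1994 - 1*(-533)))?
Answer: 1615/739 ≈ 2.1854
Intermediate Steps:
(-3529 - 2931)/((-1481 - 1*14) + (-1994 - 1*(-533))) = -6460/((-1481 - 14) + (-1994 + 533)) = -6460/(-1495 - 1461) = -6460/(-2956) = -6460*(-1/2956) = 1615/739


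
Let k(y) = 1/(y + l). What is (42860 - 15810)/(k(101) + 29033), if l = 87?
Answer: 1017080/1091641 ≈ 0.93170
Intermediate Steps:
k(y) = 1/(87 + y) (k(y) = 1/(y + 87) = 1/(87 + y))
(42860 - 15810)/(k(101) + 29033) = (42860 - 15810)/(1/(87 + 101) + 29033) = 27050/(1/188 + 29033) = 27050/(5458205/188) = 27050*(188/5458205) = 1017080/1091641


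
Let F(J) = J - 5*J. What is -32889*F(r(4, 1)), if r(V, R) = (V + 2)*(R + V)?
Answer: 3946680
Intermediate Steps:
r(V, R) = (2 + V)*(R + V)
F(J) = -4*J
-32889*F(r(4, 1)) = -(-131556)*(4**2 + 2*1 + 2*4 + 1*4) = -(-131556)*(16 + 2 + 8 + 4) = -(-131556)*30 = -32889*(-120) = 3946680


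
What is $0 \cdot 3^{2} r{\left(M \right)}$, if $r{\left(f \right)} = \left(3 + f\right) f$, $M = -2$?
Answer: $0$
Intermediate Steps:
$r{\left(f \right)} = f \left(3 + f\right)$
$0 \cdot 3^{2} r{\left(M \right)} = 0 \cdot 3^{2} \left(- 2 \left(3 - 2\right)\right) = 0 \cdot 9 \left(\left(-2\right) 1\right) = 0 \left(-2\right) = 0$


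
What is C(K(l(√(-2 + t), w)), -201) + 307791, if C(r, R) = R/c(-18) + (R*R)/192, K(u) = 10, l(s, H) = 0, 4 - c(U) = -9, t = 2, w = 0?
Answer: 256244319/832 ≈ 3.0799e+5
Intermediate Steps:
c(U) = 13 (c(U) = 4 - 1*(-9) = 4 + 9 = 13)
C(r, R) = R/13 + R²/192 (C(r, R) = R/13 + (R*R)/192 = R*(1/13) + R²*(1/192) = R/13 + R²/192)
C(K(l(√(-2 + t), w)), -201) + 307791 = (1/2496)*(-201)*(192 + 13*(-201)) + 307791 = (1/2496)*(-201)*(192 - 2613) + 307791 = (1/2496)*(-201)*(-2421) + 307791 = 162207/832 + 307791 = 256244319/832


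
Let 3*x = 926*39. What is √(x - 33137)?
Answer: I*√21099 ≈ 145.25*I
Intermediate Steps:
x = 12038 (x = (926*39)/3 = (⅓)*36114 = 12038)
√(x - 33137) = √(12038 - 33137) = √(-21099) = I*√21099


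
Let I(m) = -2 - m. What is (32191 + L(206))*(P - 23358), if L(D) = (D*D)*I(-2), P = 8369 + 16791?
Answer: 58008182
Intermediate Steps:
P = 25160
L(D) = 0 (L(D) = (D*D)*(-2 - 1*(-2)) = D**2*(-2 + 2) = D**2*0 = 0)
(32191 + L(206))*(P - 23358) = (32191 + 0)*(25160 - 23358) = 32191*1802 = 58008182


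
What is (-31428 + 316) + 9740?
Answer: -21372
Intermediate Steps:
(-31428 + 316) + 9740 = -31112 + 9740 = -21372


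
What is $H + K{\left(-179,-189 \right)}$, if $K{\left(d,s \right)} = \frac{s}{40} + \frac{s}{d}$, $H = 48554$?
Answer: $\frac{347620369}{7160} \approx 48550.0$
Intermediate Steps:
$K{\left(d,s \right)} = \frac{s}{40} + \frac{s}{d}$ ($K{\left(d,s \right)} = s \frac{1}{40} + \frac{s}{d} = \frac{s}{40} + \frac{s}{d}$)
$H + K{\left(-179,-189 \right)} = 48554 + \left(\frac{1}{40} \left(-189\right) - \frac{189}{-179}\right) = 48554 - \frac{26271}{7160} = \frac{347620369}{7160}$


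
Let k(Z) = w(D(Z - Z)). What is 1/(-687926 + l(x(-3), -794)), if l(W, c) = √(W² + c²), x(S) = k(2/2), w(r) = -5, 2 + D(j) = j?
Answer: -687926/473241551015 - √630461/473241551015 ≈ -1.4553e-6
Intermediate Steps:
D(j) = -2 + j
k(Z) = -5
x(S) = -5
1/(-687926 + l(x(-3), -794)) = 1/(-687926 + √((-5)² + (-794)²)) = 1/(-687926 + √(25 + 630436)) = 1/(-687926 + √630461)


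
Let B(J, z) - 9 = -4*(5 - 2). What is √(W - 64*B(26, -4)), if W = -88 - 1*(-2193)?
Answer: √2297 ≈ 47.927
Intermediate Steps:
B(J, z) = -3 (B(J, z) = 9 - 4*(5 - 2) = 9 - 4*3 = 9 - 12 = -3)
W = 2105 (W = -88 + 2193 = 2105)
√(W - 64*B(26, -4)) = √(2105 - 64*(-3)) = √(2105 + 192) = √2297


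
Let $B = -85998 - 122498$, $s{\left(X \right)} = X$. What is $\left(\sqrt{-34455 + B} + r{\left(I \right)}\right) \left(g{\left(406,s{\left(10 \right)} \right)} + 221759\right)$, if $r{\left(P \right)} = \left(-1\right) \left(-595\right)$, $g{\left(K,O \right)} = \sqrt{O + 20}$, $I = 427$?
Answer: $\left(595 + i \sqrt{242951}\right) \left(221759 + \sqrt{30}\right) \approx 1.3195 \cdot 10^{8} + 1.0931 \cdot 10^{8} i$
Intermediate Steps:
$B = -208496$ ($B = -85998 - 122498 = -208496$)
$g{\left(K,O \right)} = \sqrt{20 + O}$
$r{\left(P \right)} = 595$
$\left(\sqrt{-34455 + B} + r{\left(I \right)}\right) \left(g{\left(406,s{\left(10 \right)} \right)} + 221759\right) = \left(\sqrt{-34455 - 208496} + 595\right) \left(\sqrt{20 + 10} + 221759\right) = \left(\sqrt{-242951} + 595\right) \left(\sqrt{30} + 221759\right) = \left(i \sqrt{242951} + 595\right) \left(221759 + \sqrt{30}\right) = \left(595 + i \sqrt{242951}\right) \left(221759 + \sqrt{30}\right)$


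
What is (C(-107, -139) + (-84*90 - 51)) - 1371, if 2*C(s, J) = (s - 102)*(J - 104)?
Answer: 32823/2 ≈ 16412.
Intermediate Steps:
C(s, J) = (-104 + J)*(-102 + s)/2 (C(s, J) = ((s - 102)*(J - 104))/2 = ((-102 + s)*(-104 + J))/2 = ((-104 + J)*(-102 + s))/2 = (-104 + J)*(-102 + s)/2)
(C(-107, -139) + (-84*90 - 51)) - 1371 = ((5304 - 52*(-107) - 51*(-139) + (1/2)*(-139)*(-107)) + (-84*90 - 51)) - 1371 = ((5304 + 5564 + 7089 + 14873/2) + (-7560 - 51)) - 1371 = (50787/2 - 7611) - 1371 = 35565/2 - 1371 = 32823/2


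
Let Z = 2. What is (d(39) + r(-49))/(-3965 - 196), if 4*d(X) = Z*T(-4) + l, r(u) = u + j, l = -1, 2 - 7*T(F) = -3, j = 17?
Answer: 47/6132 ≈ 0.0076647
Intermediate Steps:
T(F) = 5/7 (T(F) = 2/7 - ⅐*(-3) = 2/7 + 3/7 = 5/7)
r(u) = 17 + u (r(u) = u + 17 = 17 + u)
d(X) = 3/28 (d(X) = (2*(5/7) - 1)/4 = (10/7 - 1)/4 = (¼)*(3/7) = 3/28)
(d(39) + r(-49))/(-3965 - 196) = (3/28 + (17 - 49))/(-3965 - 196) = (3/28 - 32)/(-4161) = -893/28*(-1/4161) = 47/6132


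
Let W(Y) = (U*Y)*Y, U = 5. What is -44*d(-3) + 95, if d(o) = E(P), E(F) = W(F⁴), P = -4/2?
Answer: -56225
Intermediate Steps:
P = -2 (P = -4*½ = -2)
W(Y) = 5*Y² (W(Y) = (5*Y)*Y = 5*Y²)
E(F) = 5*F⁸ (E(F) = 5*(F⁴)² = 5*F⁸)
d(o) = 1280 (d(o) = 5*(-2)⁸ = 5*256 = 1280)
-44*d(-3) + 95 = -44*1280 + 95 = -56320 + 95 = -56225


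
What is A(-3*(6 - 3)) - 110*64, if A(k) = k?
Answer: -7049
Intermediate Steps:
A(-3*(6 - 3)) - 110*64 = -3*(6 - 3) - 110*64 = -3*3 - 7040 = -9 - 7040 = -7049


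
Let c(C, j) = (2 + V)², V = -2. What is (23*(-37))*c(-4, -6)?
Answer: 0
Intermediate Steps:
c(C, j) = 0 (c(C, j) = (2 - 2)² = 0² = 0)
(23*(-37))*c(-4, -6) = (23*(-37))*0 = -851*0 = 0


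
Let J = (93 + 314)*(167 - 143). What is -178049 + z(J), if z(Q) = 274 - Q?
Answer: -187543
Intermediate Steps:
J = 9768 (J = 407*24 = 9768)
-178049 + z(J) = -178049 + (274 - 1*9768) = -178049 + (274 - 9768) = -178049 - 9494 = -187543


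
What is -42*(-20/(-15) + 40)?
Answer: -1736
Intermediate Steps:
-42*(-20/(-15) + 40) = -42*(-20*(-1/15) + 40) = -42*(4/3 + 40) = -42*124/3 = -1736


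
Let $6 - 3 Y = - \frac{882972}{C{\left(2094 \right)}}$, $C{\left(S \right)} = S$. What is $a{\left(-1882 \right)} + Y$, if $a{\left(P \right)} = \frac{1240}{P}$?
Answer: $\frac{46600252}{328409} \approx 141.9$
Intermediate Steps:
$Y = \frac{49752}{349}$ ($Y = 2 - \frac{\left(-882972\right) \frac{1}{2094}}{3} = 2 - - \frac{49054}{349} = 2 + \frac{49054}{349} = \frac{49752}{349} \approx 142.56$)
$a{\left(-1882 \right)} + Y = \frac{1240}{-1882} + \frac{49752}{349} = 1240 \left(- \frac{1}{1882}\right) + \frac{49752}{349} = - \frac{620}{941} + \frac{49752}{349} = \frac{46600252}{328409}$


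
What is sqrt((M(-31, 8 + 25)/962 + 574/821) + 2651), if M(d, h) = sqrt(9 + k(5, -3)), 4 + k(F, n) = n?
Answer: sqrt(1654095984276580 + 648427442*sqrt(2))/789802 ≈ 51.495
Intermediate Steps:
k(F, n) = -4 + n
M(d, h) = sqrt(2) (M(d, h) = sqrt(9 + (-4 - 3)) = sqrt(9 - 7) = sqrt(2))
sqrt((M(-31, 8 + 25)/962 + 574/821) + 2651) = sqrt((sqrt(2)/962 + 574/821) + 2651) = sqrt((574/821 + sqrt(2)/962) + 2651) = sqrt(2177045/821 + sqrt(2)/962)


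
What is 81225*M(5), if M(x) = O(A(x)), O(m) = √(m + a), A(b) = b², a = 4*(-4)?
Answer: 243675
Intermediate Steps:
a = -16
O(m) = √(-16 + m) (O(m) = √(m - 16) = √(-16 + m))
M(x) = √(-16 + x²)
81225*M(5) = 81225*√(-16 + 5²) = 81225*√(-16 + 25) = 81225*√9 = 81225*3 = 243675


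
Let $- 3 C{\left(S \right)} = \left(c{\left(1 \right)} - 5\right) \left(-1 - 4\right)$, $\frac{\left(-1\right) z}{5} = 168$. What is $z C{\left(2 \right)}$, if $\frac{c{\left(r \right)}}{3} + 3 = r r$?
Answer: $15400$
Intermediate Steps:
$c{\left(r \right)} = -9 + 3 r^{2}$ ($c{\left(r \right)} = -9 + 3 r r = -9 + 3 r^{2}$)
$z = -840$ ($z = \left(-5\right) 168 = -840$)
$C{\left(S \right)} = - \frac{55}{3}$ ($C{\left(S \right)} = - \frac{\left(\left(-9 + 3 \cdot 1^{2}\right) - 5\right) \left(-1 - 4\right)}{3} = - \frac{\left(\left(-9 + 3 \cdot 1\right) - 5\right) \left(-5\right)}{3} = - \frac{\left(\left(-9 + 3\right) - 5\right) \left(-5\right)}{3} = - \frac{\left(-6 - 5\right) \left(-5\right)}{3} = - \frac{\left(-11\right) \left(-5\right)}{3} = \left(- \frac{1}{3}\right) 55 = - \frac{55}{3}$)
$z C{\left(2 \right)} = \left(-840\right) \left(- \frac{55}{3}\right) = 15400$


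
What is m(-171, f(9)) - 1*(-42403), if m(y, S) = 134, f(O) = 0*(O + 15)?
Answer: 42537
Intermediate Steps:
f(O) = 0 (f(O) = 0*(15 + O) = 0)
m(-171, f(9)) - 1*(-42403) = 134 - 1*(-42403) = 134 + 42403 = 42537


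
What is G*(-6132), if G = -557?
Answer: 3415524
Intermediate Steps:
G*(-6132) = -557*(-6132) = 3415524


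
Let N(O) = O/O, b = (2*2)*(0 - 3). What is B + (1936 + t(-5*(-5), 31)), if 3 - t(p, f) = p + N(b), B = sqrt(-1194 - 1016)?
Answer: 1913 + I*sqrt(2210) ≈ 1913.0 + 47.011*I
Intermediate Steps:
B = I*sqrt(2210) (B = sqrt(-2210) = I*sqrt(2210) ≈ 47.011*I)
b = -12 (b = 4*(-3) = -12)
N(O) = 1
t(p, f) = 2 - p (t(p, f) = 3 - (p + 1) = 3 - (1 + p) = 3 + (-1 - p) = 2 - p)
B + (1936 + t(-5*(-5), 31)) = I*sqrt(2210) + (1936 + (2 - (-5)*(-5))) = I*sqrt(2210) + (1936 + (2 - 1*25)) = I*sqrt(2210) + (1936 + (2 - 25)) = I*sqrt(2210) + (1936 - 23) = I*sqrt(2210) + 1913 = 1913 + I*sqrt(2210)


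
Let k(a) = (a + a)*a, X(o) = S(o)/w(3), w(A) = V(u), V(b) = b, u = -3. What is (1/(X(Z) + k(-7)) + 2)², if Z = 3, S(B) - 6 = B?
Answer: 36481/9025 ≈ 4.0422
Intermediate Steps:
S(B) = 6 + B
w(A) = -3
X(o) = -2 - o/3 (X(o) = (6 + o)/(-3) = (6 + o)*(-⅓) = -2 - o/3)
k(a) = 2*a² (k(a) = (2*a)*a = 2*a²)
(1/(X(Z) + k(-7)) + 2)² = (1/((-2 - ⅓*3) + 2*(-7)²) + 2)² = (1/((-2 - 1) + 2*49) + 2)² = (1/(-3 + 98) + 2)² = (1/95 + 2)² = (191/95)² = 36481/9025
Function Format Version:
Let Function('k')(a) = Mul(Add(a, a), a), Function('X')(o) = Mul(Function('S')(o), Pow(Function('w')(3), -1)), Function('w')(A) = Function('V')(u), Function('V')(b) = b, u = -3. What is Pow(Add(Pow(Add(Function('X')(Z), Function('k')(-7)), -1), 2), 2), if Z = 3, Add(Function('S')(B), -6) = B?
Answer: Rational(36481, 9025) ≈ 4.0422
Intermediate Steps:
Function('S')(B) = Add(6, B)
Function('w')(A) = -3
Function('X')(o) = Add(-2, Mul(Rational(-1, 3), o)) (Function('X')(o) = Mul(Add(6, o), Pow(-3, -1)) = Mul(Add(6, o), Rational(-1, 3)) = Add(-2, Mul(Rational(-1, 3), o)))
Function('k')(a) = Mul(2, Pow(a, 2)) (Function('k')(a) = Mul(Mul(2, a), a) = Mul(2, Pow(a, 2)))
Pow(Add(Pow(Add(Function('X')(Z), Function('k')(-7)), -1), 2), 2) = Pow(Add(Pow(Add(Add(-2, Mul(Rational(-1, 3), 3)), Mul(2, Pow(-7, 2))), -1), 2), 2) = Pow(Add(Pow(Add(Add(-2, -1), Mul(2, 49)), -1), 2), 2) = Pow(Add(Pow(Add(-3, 98), -1), 2), 2) = Pow(Add(Pow(95, -1), 2), 2) = Pow(Add(Rational(1, 95), 2), 2) = Pow(Rational(191, 95), 2) = Rational(36481, 9025)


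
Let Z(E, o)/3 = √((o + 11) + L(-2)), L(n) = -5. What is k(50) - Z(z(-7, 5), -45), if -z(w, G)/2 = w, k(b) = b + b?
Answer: 100 - 3*I*√39 ≈ 100.0 - 18.735*I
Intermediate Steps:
k(b) = 2*b
z(w, G) = -2*w
Z(E, o) = 3*√(6 + o) (Z(E, o) = 3*√((o + 11) - 5) = 3*√((11 + o) - 5) = 3*√(6 + o))
k(50) - Z(z(-7, 5), -45) = 2*50 - 3*√(6 - 45) = 100 - 3*√(-39) = 100 - 3*I*√39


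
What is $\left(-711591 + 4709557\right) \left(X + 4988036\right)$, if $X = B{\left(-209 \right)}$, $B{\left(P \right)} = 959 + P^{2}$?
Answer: $20120467537016$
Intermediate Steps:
$X = 44640$ ($X = 959 + \left(-209\right)^{2} = 959 + 43681 = 44640$)
$\left(-711591 + 4709557\right) \left(X + 4988036\right) = \left(-711591 + 4709557\right) \left(44640 + 4988036\right) = 3997966 \cdot 5032676 = 20120467537016$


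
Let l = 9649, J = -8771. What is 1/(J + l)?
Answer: 1/878 ≈ 0.0011390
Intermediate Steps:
1/(J + l) = 1/(-8771 + 9649) = 1/878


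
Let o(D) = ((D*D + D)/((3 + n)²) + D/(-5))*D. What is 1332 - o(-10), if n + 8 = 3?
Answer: 1577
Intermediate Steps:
n = -5 (n = -8 + 3 = -5)
o(D) = D*(D²/4 + D/20) (o(D) = ((D*D + D)/((3 - 5)²) + D/(-5))*D = ((D² + D)/((-2)²) + D*(-⅕))*D = ((D + D²)/4 - D/5)*D = ((D + D²)*(¼) - D/5)*D = ((D/4 + D²/4) - D/5)*D = (D²/4 + D/20)*D = D*(D²/4 + D/20))
1332 - o(-10) = 1332 - (-10)²*(1 + 5*(-10))/20 = 1332 - 100*(1 - 50)/20 = 1332 - 100*(-49)/20 = 1332 - 1*(-245) = 1332 + 245 = 1577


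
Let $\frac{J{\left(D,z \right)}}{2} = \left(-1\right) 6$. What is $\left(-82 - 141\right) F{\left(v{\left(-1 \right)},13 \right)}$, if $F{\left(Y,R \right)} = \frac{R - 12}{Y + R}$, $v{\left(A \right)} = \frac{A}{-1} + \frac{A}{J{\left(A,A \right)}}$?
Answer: $- \frac{2676}{169} \approx -15.834$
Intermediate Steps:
$J{\left(D,z \right)} = -12$ ($J{\left(D,z \right)} = 2 \left(\left(-1\right) 6\right) = 2 \left(-6\right) = -12$)
$v{\left(A \right)} = - \frac{13 A}{12}$ ($v{\left(A \right)} = \frac{A}{-1} + \frac{A}{-12} = A \left(-1\right) + A \left(- \frac{1}{12}\right) = - A - \frac{A}{12} = - \frac{13 A}{12}$)
$F{\left(Y,R \right)} = \frac{-12 + R}{R + Y}$
$\left(-82 - 141\right) F{\left(v{\left(-1 \right)},13 \right)} = \left(-82 - 141\right) \frac{-12 + 13}{13 - - \frac{13}{12}} = - 223 \frac{1}{13 + \frac{13}{12}} \cdot 1 = - 223 \frac{1}{\frac{169}{12}} \cdot 1 = - 223 \cdot \frac{12}{169} \cdot 1 = \left(-223\right) \frac{12}{169} = - \frac{2676}{169}$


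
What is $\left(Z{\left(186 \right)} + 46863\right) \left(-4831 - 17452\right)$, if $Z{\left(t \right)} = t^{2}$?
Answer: $-1815150897$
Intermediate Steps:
$\left(Z{\left(186 \right)} + 46863\right) \left(-4831 - 17452\right) = \left(186^{2} + 46863\right) \left(-4831 - 17452\right) = \left(34596 + 46863\right) \left(-22283\right) = 81459 \left(-22283\right) = -1815150897$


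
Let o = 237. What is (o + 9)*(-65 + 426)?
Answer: 88806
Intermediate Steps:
(o + 9)*(-65 + 426) = (237 + 9)*(-65 + 426) = 246*361 = 88806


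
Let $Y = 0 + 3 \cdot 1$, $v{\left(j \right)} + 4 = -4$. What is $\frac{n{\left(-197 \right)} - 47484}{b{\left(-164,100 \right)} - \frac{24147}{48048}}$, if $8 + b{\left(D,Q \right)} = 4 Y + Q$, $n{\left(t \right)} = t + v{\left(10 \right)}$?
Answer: $- \frac{763787024}{1657615} \approx -460.77$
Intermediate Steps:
$v{\left(j \right)} = -8$ ($v{\left(j \right)} = -4 - 4 = -8$)
$Y = 3$ ($Y = 0 + 3 = 3$)
$n{\left(t \right)} = -8 + t$ ($n{\left(t \right)} = t - 8 = -8 + t$)
$b{\left(D,Q \right)} = 4 + Q$ ($b{\left(D,Q \right)} = -8 + \left(4 \cdot 3 + Q\right) = -8 + \left(12 + Q\right) = 4 + Q$)
$\frac{n{\left(-197 \right)} - 47484}{b{\left(-164,100 \right)} - \frac{24147}{48048}} = \frac{\left(-8 - 197\right) - 47484}{\left(4 + 100\right) - \frac{24147}{48048}} = \frac{-205 - 47484}{104 - \frac{8049}{16016}} = - \frac{47689}{104 - \frac{8049}{16016}} = - \frac{47689}{\frac{1657615}{16016}} = \left(-47689\right) \frac{16016}{1657615} = - \frac{763787024}{1657615}$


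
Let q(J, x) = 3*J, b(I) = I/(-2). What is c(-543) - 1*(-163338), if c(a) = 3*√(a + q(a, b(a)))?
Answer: 163338 + 6*I*√543 ≈ 1.6334e+5 + 139.81*I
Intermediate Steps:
b(I) = -I/2 (b(I) = I*(-½) = -I/2)
c(a) = 6*√a (c(a) = 3*√(a + 3*a) = 3*√(4*a) = 3*(2*√a) = 6*√a)
c(-543) - 1*(-163338) = 6*√(-543) - 1*(-163338) = 6*(I*√543) + 163338 = 6*I*√543 + 163338 = 163338 + 6*I*√543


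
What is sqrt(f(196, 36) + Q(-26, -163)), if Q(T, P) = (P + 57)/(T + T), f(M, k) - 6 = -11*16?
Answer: I*sqrt(113542)/26 ≈ 12.96*I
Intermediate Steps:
f(M, k) = -170 (f(M, k) = 6 - 11*16 = 6 - 176 = -170)
Q(T, P) = (57 + P)/(2*T) (Q(T, P) = (57 + P)/((2*T)) = (57 + P)*(1/(2*T)) = (57 + P)/(2*T))
sqrt(f(196, 36) + Q(-26, -163)) = sqrt(-170 + (1/2)*(57 - 163)/(-26)) = sqrt(-170 + (1/2)*(-1/26)*(-106)) = sqrt(-170 + 53/26) = sqrt(-4367/26) = I*sqrt(113542)/26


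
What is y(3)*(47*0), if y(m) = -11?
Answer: 0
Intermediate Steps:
y(3)*(47*0) = -517*0 = -11*0 = 0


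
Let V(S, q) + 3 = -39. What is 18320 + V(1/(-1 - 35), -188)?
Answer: 18278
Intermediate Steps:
V(S, q) = -42 (V(S, q) = -3 - 39 = -42)
18320 + V(1/(-1 - 35), -188) = 18320 - 42 = 18278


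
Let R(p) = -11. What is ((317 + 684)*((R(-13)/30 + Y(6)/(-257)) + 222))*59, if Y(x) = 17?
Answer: 100889485697/7710 ≈ 1.3086e+7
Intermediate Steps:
((317 + 684)*((R(-13)/30 + Y(6)/(-257)) + 222))*59 = ((317 + 684)*((-11/30 + 17/(-257)) + 222))*59 = (1001*((-11*1/30 + 17*(-1/257)) + 222))*59 = (1001*((-11/30 - 17/257) + 222))*59 = (1001*(-3337/7710 + 222))*59 = (1001*(1708283/7710))*59 = (1709991283/7710)*59 = 100889485697/7710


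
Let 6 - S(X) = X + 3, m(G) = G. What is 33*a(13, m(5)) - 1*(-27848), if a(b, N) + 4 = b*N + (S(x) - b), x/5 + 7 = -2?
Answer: 31016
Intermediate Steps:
x = -45 (x = -35 + 5*(-2) = -35 - 10 = -45)
S(X) = 3 - X (S(X) = 6 - (X + 3) = 6 - (3 + X) = 6 + (-3 - X) = 3 - X)
a(b, N) = 44 - b + N*b (a(b, N) = -4 + (b*N + ((3 - 1*(-45)) - b)) = -4 + (N*b + ((3 + 45) - b)) = -4 + (N*b + (48 - b)) = -4 + (48 - b + N*b) = 44 - b + N*b)
33*a(13, m(5)) - 1*(-27848) = 33*(44 - 1*13 + 5*13) - 1*(-27848) = 33*(44 - 13 + 65) + 27848 = 33*96 + 27848 = 3168 + 27848 = 31016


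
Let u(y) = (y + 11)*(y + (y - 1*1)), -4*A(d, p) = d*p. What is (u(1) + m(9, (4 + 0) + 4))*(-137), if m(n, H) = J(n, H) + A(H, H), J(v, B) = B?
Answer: -548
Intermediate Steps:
A(d, p) = -d*p/4
m(n, H) = H - H**2/4 (m(n, H) = H - H*H/4 = H - H**2/4)
u(y) = (-1 + 2*y)*(11 + y) (u(y) = (11 + y)*(y + (y - 1)) = (11 + y)*(y + (-1 + y)) = (11 + y)*(-1 + 2*y) = (-1 + 2*y)*(11 + y))
(u(1) + m(9, (4 + 0) + 4))*(-137) = ((-11 + 2*1**2 + 21*1) + ((4 + 0) + 4)*(4 - ((4 + 0) + 4))/4)*(-137) = ((-11 + 2*1 + 21) + (4 + 4)*(4 - (4 + 4))/4)*(-137) = ((-11 + 2 + 21) + (1/4)*8*(4 - 1*8))*(-137) = (12 + (1/4)*8*(4 - 8))*(-137) = (12 + (1/4)*8*(-4))*(-137) = (12 - 8)*(-137) = 4*(-137) = -548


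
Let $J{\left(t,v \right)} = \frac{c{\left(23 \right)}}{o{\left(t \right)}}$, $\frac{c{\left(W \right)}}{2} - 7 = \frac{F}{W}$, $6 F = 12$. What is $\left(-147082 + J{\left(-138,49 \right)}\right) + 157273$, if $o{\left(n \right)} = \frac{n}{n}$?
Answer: $\frac{234719}{23} \approx 10205.0$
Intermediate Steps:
$o{\left(n \right)} = 1$
$F = 2$ ($F = \frac{1}{6} \cdot 12 = 2$)
$c{\left(W \right)} = 14 + \frac{4}{W}$ ($c{\left(W \right)} = 14 + 2 \frac{2}{W} = 14 + \frac{4}{W}$)
$J{\left(t,v \right)} = \frac{326}{23}$ ($J{\left(t,v \right)} = \frac{14 + \frac{4}{23}}{1} = \left(14 + 4 \cdot \frac{1}{23}\right) 1 = \left(14 + \frac{4}{23}\right) 1 = \frac{326}{23} \cdot 1 = \frac{326}{23}$)
$\left(-147082 + J{\left(-138,49 \right)}\right) + 157273 = \left(-147082 + \frac{326}{23}\right) + 157273 = - \frac{3382560}{23} + 157273 = \frac{234719}{23}$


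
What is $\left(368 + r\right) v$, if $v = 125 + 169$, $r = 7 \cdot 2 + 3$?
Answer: $113190$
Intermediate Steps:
$r = 17$ ($r = 14 + 3 = 17$)
$v = 294$
$\left(368 + r\right) v = \left(368 + 17\right) 294 = 385 \cdot 294 = 113190$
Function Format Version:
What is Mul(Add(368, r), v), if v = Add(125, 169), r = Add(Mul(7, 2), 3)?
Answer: 113190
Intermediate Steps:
r = 17 (r = Add(14, 3) = 17)
v = 294
Mul(Add(368, r), v) = Mul(Add(368, 17), 294) = Mul(385, 294) = 113190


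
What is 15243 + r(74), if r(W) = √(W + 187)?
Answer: 15243 + 3*√29 ≈ 15259.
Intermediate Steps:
r(W) = √(187 + W)
15243 + r(74) = 15243 + √(187 + 74) = 15243 + √261 = 15243 + 3*√29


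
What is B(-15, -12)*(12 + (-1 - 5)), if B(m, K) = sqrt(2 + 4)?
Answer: 6*sqrt(6) ≈ 14.697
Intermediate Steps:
B(m, K) = sqrt(6)
B(-15, -12)*(12 + (-1 - 5)) = sqrt(6)*(12 + (-1 - 5)) = sqrt(6)*(12 - 6) = sqrt(6)*6 = 6*sqrt(6)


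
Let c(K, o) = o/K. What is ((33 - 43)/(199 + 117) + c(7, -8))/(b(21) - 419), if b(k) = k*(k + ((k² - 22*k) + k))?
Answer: -1299/24332 ≈ -0.053387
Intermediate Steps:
b(k) = k*(k² - 20*k) (b(k) = k*(k + (k² - 21*k)) = k*(k² - 20*k))
((33 - 43)/(199 + 117) + c(7, -8))/(b(21) - 419) = ((33 - 43)/(199 + 117) - 8/7)/(21²*(-20 + 21) - 419) = (-10/316 - 8*⅐)/(441*1 - 419) = (-10*1/316 - 8/7)/(441 - 419) = (-5/158 - 8/7)/22 = -1299/1106*1/22 = -1299/24332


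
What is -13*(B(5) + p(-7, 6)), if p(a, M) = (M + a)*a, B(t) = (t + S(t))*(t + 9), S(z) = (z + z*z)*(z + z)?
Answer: -55601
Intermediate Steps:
S(z) = 2*z*(z + z**2) (S(z) = (z + z**2)*(2*z) = 2*z*(z + z**2))
B(t) = (9 + t)*(t + 2*t**2*(1 + t)) (B(t) = (t + 2*t**2*(1 + t))*(t + 9) = (t + 2*t**2*(1 + t))*(9 + t) = (9 + t)*(t + 2*t**2*(1 + t)))
p(a, M) = a*(M + a)
-13*(B(5) + p(-7, 6)) = -13*(5*(9 + 2*5**3 + 19*5 + 20*5**2) - 7*(6 - 7)) = -13*(5*(9 + 2*125 + 95 + 20*25) - 7*(-1)) = -13*(5*(9 + 250 + 95 + 500) + 7) = -13*(5*854 + 7) = -13*(4270 + 7) = -13*4277 = -55601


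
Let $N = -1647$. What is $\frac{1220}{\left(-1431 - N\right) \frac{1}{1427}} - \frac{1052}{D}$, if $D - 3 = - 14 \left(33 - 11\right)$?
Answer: $\frac{132803483}{16470} \approx 8063.4$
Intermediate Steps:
$D = -305$ ($D = 3 - 14 \left(33 - 11\right) = 3 - 308 = -305$)
$\frac{1220}{\left(-1431 - N\right) \frac{1}{1427}} - \frac{1052}{D} = \frac{1220}{\left(-1431 - -1647\right) \frac{1}{1427}} - \frac{1052}{-305} = \frac{1220}{\left(-1431 + 1647\right) \frac{1}{1427}} - - \frac{1052}{305} = \frac{1220}{216 \cdot \frac{1}{1427}} + \frac{1052}{305} = \frac{1220}{\frac{216}{1427}} + \frac{1052}{305} = 1220 \cdot \frac{1427}{216} + \frac{1052}{305} = \frac{435235}{54} + \frac{1052}{305} = \frac{132803483}{16470}$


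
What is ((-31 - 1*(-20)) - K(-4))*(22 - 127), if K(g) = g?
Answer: 735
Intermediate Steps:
((-31 - 1*(-20)) - K(-4))*(22 - 127) = ((-31 - 1*(-20)) - 1*(-4))*(22 - 127) = ((-31 + 20) + 4)*(-105) = (-11 + 4)*(-105) = -7*(-105) = 735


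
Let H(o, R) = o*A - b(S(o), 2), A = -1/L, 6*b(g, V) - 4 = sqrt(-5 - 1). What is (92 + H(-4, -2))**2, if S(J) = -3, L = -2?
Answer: (536 - I*sqrt(6))**2/36 ≈ 7980.3 - 72.94*I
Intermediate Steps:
b(g, V) = 2/3 + I*sqrt(6)/6 (b(g, V) = 2/3 + sqrt(-5 - 1)/6 = 2/3 + sqrt(-6)/6 = 2/3 + (I*sqrt(6))/6 = 2/3 + I*sqrt(6)/6)
A = 1/2 (A = -1/(-2) = -1*(-1/2) = 1/2 ≈ 0.50000)
H(o, R) = -2/3 + o/2 - I*sqrt(6)/6 (H(o, R) = o*(1/2) - (2/3 + I*sqrt(6)/6) = o/2 + (-2/3 - I*sqrt(6)/6) = -2/3 + o/2 - I*sqrt(6)/6)
(92 + H(-4, -2))**2 = (92 + (-2/3 + (1/2)*(-4) - I*sqrt(6)/6))**2 = (92 + (-2/3 - 2 - I*sqrt(6)/6))**2 = (92 + (-8/3 - I*sqrt(6)/6))**2 = (268/3 - I*sqrt(6)/6)**2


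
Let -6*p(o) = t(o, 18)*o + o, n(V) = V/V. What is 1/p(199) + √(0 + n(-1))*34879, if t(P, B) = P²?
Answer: 137437176718/3940399 ≈ 34879.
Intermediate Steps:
n(V) = 1
p(o) = -o/6 - o³/6 (p(o) = -(o²*o + o)/6 = -(o³ + o)/6 = -(o + o³)/6 = -o/6 - o³/6)
1/p(199) + √(0 + n(-1))*34879 = 1/(-⅙*199*(1 + 199²)) + √(0 + 1)*34879 = 1/(-⅙*199*(1 + 39601)) + √1*34879 = 1/(-⅙*199*39602) + 1*34879 = 1/(-3940399/3) + 34879 = -3/3940399 + 34879 = 137437176718/3940399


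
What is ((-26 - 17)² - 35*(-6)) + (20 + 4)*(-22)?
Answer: 1531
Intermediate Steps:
((-26 - 17)² - 35*(-6)) + (20 + 4)*(-22) = ((-43)² + 210) + 24*(-22) = (1849 + 210) - 528 = 2059 - 528 = 1531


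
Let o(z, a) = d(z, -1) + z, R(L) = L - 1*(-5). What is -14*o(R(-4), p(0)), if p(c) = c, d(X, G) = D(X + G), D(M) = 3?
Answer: -56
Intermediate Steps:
d(X, G) = 3
R(L) = 5 + L (R(L) = L + 5 = 5 + L)
o(z, a) = 3 + z
-14*o(R(-4), p(0)) = -14*(3 + (5 - 4)) = -14*(3 + 1) = -14*4 = -56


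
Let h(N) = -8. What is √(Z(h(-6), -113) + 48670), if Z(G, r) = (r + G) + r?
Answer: 2*√12109 ≈ 220.08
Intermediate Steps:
Z(G, r) = G + 2*r (Z(G, r) = (G + r) + r = G + 2*r)
√(Z(h(-6), -113) + 48670) = √((-8 + 2*(-113)) + 48670) = √((-8 - 226) + 48670) = √(-234 + 48670) = √48436 = 2*√12109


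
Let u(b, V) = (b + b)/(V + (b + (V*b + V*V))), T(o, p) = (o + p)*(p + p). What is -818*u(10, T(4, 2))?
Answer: -1636/85 ≈ -19.247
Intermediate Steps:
T(o, p) = 2*p*(o + p) (T(o, p) = (o + p)*(2*p) = 2*p*(o + p))
u(b, V) = 2*b/(V + b + V² + V*b) (u(b, V) = (2*b)/(V + (b + (V*b + V²))) = (2*b)/(V + (b + (V² + V*b))) = (2*b)/(V + (b + V² + V*b)) = (2*b)/(V + b + V² + V*b) = 2*b/(V + b + V² + V*b))
-818*u(10, T(4, 2)) = -1636*10/(2*2*(4 + 2) + 10 + (2*2*(4 + 2))² + (2*2*(4 + 2))*10) = -1636*10/(2*2*6 + 10 + (2*2*6)² + (2*2*6)*10) = -1636*10/(24 + 10 + 24² + 24*10) = -1636*10/(24 + 10 + 576 + 240) = -1636*10/850 = -818*2/85 = -1636/85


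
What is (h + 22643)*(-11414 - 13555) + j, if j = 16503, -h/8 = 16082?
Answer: 2647055100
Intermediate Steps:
h = -128656 (h = -8*16082 = -128656)
(h + 22643)*(-11414 - 13555) + j = (-128656 + 22643)*(-11414 - 13555) + 16503 = -106013*(-24969) + 16503 = 2647038597 + 16503 = 2647055100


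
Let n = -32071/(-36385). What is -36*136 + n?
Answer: -178108889/36385 ≈ -4895.1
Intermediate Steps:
n = 32071/36385 (n = -32071*(-1/36385) = 32071/36385 ≈ 0.88143)
-36*136 + n = -36*136 + 32071/36385 = -4896 + 32071/36385 = -178108889/36385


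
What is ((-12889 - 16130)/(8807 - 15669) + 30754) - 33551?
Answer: -19163995/6862 ≈ -2792.8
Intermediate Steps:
((-12889 - 16130)/(8807 - 15669) + 30754) - 33551 = (-29019/(-6862) + 30754) - 33551 = (-29019*(-1/6862) + 30754) - 33551 = (29019/6862 + 30754) - 33551 = 211062967/6862 - 33551 = -19163995/6862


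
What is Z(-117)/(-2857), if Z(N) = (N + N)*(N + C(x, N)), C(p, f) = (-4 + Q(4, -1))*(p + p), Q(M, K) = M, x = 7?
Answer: -27378/2857 ≈ -9.5828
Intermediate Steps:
C(p, f) = 0 (C(p, f) = (-4 + 4)*(p + p) = 0*(2*p) = 0)
Z(N) = 2*N**2 (Z(N) = (N + N)*(N + 0) = (2*N)*N = 2*N**2)
Z(-117)/(-2857) = (2*(-117)**2)/(-2857) = (2*13689)*(-1/2857) = 27378*(-1/2857) = -27378/2857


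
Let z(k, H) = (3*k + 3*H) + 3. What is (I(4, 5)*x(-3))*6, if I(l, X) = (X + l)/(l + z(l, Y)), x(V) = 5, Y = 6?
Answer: 270/37 ≈ 7.2973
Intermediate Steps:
z(k, H) = 3 + 3*H + 3*k (z(k, H) = (3*H + 3*k) + 3 = 3 + 3*H + 3*k)
I(l, X) = (X + l)/(21 + 4*l) (I(l, X) = (X + l)/(l + (3 + 3*6 + 3*l)) = (X + l)/(l + (3 + 18 + 3*l)) = (X + l)/(l + (21 + 3*l)) = (X + l)/(21 + 4*l))
(I(4, 5)*x(-3))*6 = (((5 + 4)/(21 + 4*4))*5)*6 = ((9/(21 + 16))*5)*6 = ((9/37)*5)*6 = (45/37)*6 = 270/37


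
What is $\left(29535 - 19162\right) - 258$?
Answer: $10115$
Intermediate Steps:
$\left(29535 - 19162\right) - 258 = 10373 - 258 = 10115$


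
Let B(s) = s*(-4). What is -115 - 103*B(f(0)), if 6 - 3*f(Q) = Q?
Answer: 709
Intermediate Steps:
f(Q) = 2 - Q/3
B(s) = -4*s
-115 - 103*B(f(0)) = -115 - (-412)*(2 - 1/3*0) = -115 - (-412)*(2 + 0) = -115 - (-412)*2 = -115 - 103*(-8) = -115 + 824 = 709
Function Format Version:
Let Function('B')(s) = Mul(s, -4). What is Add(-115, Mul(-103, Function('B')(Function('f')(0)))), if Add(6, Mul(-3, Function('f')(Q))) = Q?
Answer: 709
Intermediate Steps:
Function('f')(Q) = Add(2, Mul(Rational(-1, 3), Q))
Function('B')(s) = Mul(-4, s)
Add(-115, Mul(-103, Function('B')(Function('f')(0)))) = Add(-115, Mul(-103, Mul(-4, Add(2, Mul(Rational(-1, 3), 0))))) = Add(-115, Mul(-103, Mul(-4, Add(2, 0)))) = Add(-115, Mul(-103, Mul(-4, 2))) = Add(-115, Mul(-103, -8)) = Add(-115, 824) = 709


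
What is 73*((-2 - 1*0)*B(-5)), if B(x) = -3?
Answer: 438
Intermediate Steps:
73*((-2 - 1*0)*B(-5)) = 73*((-2 - 1*0)*(-3)) = 73*((-2 + 0)*(-3)) = 73*(-2*(-3)) = 73*6 = 438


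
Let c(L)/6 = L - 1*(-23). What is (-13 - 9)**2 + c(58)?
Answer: 970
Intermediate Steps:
c(L) = 138 + 6*L (c(L) = 6*(L - 1*(-23)) = 6*(L + 23) = 6*(23 + L) = 138 + 6*L)
(-13 - 9)**2 + c(58) = (-13 - 9)**2 + (138 + 6*58) = (-22)**2 + (138 + 348) = 484 + 486 = 970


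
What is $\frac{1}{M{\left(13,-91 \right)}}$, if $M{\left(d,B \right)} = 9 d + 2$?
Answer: $\frac{1}{119} \approx 0.0084034$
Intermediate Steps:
$M{\left(d,B \right)} = 2 + 9 d$
$\frac{1}{M{\left(13,-91 \right)}} = \frac{1}{2 + 9 \cdot 13} = \frac{1}{2 + 117} = \frac{1}{119}$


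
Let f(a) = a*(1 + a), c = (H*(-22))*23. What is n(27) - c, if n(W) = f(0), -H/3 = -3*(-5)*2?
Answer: -45540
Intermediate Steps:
H = -90 (H = -3*(-3*(-5))*2 = -45*2 = -3*30 = -90)
c = 45540 (c = -90*(-22)*23 = 1980*23 = 45540)
n(W) = 0 (n(W) = 0*(1 + 0) = 0*1 = 0)
n(27) - c = 0 - 1*45540 = 0 - 45540 = -45540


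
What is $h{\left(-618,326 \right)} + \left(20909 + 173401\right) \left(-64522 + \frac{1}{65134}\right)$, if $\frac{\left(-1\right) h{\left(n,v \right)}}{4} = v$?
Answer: $- \frac{408301308598153}{32567} \approx -1.2537 \cdot 10^{10}$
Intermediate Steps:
$h{\left(n,v \right)} = - 4 v$
$h{\left(-618,326 \right)} + \left(20909 + 173401\right) \left(-64522 + \frac{1}{65134}\right) = \left(-4\right) 326 + \left(20909 + 173401\right) \left(-64522 + \frac{1}{65134}\right) = -1304 + 194310 \left(-64522 + \frac{1}{65134}\right) = -1304 + 194310 \left(- \frac{4202575947}{65134}\right) = -1304 - \frac{408301266130785}{32567} = - \frac{408301308598153}{32567}$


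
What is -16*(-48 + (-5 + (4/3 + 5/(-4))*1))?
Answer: 2540/3 ≈ 846.67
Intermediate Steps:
-16*(-48 + (-5 + (4/3 + 5/(-4))*1)) = -16*(-48 + (-5 + (4*(⅓) + 5*(-¼))*1)) = -16*(-48 + (-5 + (4/3 - 5/4)*1)) = -16*(-48 + (-5 + (1/12)*1)) = -16*(-48 + (-5 + 1/12)) = -16*(-48 - 59/12) = -16*(-635/12) = 2540/3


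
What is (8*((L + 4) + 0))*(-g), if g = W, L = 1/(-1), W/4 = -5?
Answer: 480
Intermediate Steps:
W = -20 (W = 4*(-5) = -20)
L = -1
g = -20
(8*((L + 4) + 0))*(-g) = (8*((-1 + 4) + 0))*(-1*(-20)) = (8*(3 + 0))*20 = (8*3)*20 = 24*20 = 480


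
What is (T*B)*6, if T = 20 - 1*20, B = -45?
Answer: 0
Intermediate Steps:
T = 0 (T = 20 - 20 = 0)
(T*B)*6 = (0*(-45))*6 = 0*6 = 0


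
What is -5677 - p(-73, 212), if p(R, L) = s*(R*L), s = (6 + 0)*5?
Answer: 458603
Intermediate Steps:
s = 30 (s = 6*5 = 30)
p(R, L) = 30*L*R (p(R, L) = 30*(R*L) = 30*(L*R) = 30*L*R)
-5677 - p(-73, 212) = -5677 - 30*212*(-73) = -5677 - 1*(-464280) = -5677 + 464280 = 458603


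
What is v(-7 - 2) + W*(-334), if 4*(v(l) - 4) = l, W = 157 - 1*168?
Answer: 14703/4 ≈ 3675.8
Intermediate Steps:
W = -11 (W = 157 - 168 = -11)
v(l) = 4 + l/4
v(-7 - 2) + W*(-334) = (4 + (-7 - 2)/4) - 11*(-334) = (4 + (¼)*(-9)) + 3674 = (4 - 9/4) + 3674 = 7/4 + 3674 = 14703/4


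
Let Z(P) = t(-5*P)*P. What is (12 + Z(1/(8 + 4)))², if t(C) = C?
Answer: 2968729/20736 ≈ 143.17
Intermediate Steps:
Z(P) = -5*P² (Z(P) = (-5*P)*P = -5*P²)
(12 + Z(1/(8 + 4)))² = (12 - 5/(8 + 4)²)² = (12 - 5*(1/12)²)² = (12 - 5*1/144)² = (12 - 5/144)² = (1723/144)² = 2968729/20736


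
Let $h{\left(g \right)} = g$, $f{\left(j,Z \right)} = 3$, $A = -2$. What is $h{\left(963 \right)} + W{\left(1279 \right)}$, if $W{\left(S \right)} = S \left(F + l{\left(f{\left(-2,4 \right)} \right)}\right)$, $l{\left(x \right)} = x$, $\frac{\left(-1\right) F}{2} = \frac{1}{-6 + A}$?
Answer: $\frac{20479}{4} \approx 5119.8$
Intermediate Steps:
$F = \frac{1}{4}$ ($F = - \frac{2}{-6 - 2} = - \frac{2}{-8} = \left(-2\right) \left(- \frac{1}{8}\right) = \frac{1}{4} \approx 0.25$)
$W{\left(S \right)} = \frac{13 S}{4}$ ($W{\left(S \right)} = S \left(\frac{1}{4} + 3\right) = S \frac{13}{4} = \frac{13 S}{4}$)
$h{\left(963 \right)} + W{\left(1279 \right)} = 963 + \frac{13}{4} \cdot 1279 = 963 + \frac{16627}{4} = \frac{20479}{4}$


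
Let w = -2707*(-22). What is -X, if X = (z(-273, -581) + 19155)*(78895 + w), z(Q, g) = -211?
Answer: -2622777856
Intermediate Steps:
w = 59554
X = 2622777856 (X = (-211 + 19155)*(78895 + 59554) = 18944*138449 = 2622777856)
-X = -1*2622777856 = -2622777856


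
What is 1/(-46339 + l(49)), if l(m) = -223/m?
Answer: -49/2270834 ≈ -2.1578e-5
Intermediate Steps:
1/(-46339 + l(49)) = 1/(-46339 - 223/49) = 1/(-2270834/49) = -49/2270834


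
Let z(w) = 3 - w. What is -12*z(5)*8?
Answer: 192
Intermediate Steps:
-12*z(5)*8 = -12*(3 - 1*5)*8 = -12*(3 - 5)*8 = -12*(-2)*8 = 24*8 = 192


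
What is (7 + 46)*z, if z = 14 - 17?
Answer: -159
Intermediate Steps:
z = -3
(7 + 46)*z = (7 + 46)*(-3) = 53*(-3) = -159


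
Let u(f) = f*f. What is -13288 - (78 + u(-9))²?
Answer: -38569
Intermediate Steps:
u(f) = f²
-13288 - (78 + u(-9))² = -13288 - (78 + (-9)²)² = -13288 - (78 + 81)² = -13288 - 1*159² = -13288 - 1*25281 = -13288 - 25281 = -38569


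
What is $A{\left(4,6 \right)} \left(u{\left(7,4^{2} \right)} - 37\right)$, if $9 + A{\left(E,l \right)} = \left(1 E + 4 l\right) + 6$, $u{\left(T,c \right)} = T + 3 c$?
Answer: $450$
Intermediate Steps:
$A{\left(E,l \right)} = -3 + E + 4 l$ ($A{\left(E,l \right)} = -9 + \left(\left(1 E + 4 l\right) + 6\right) = -9 + \left(\left(E + 4 l\right) + 6\right) = -9 + \left(6 + E + 4 l\right) = -3 + E + 4 l$)
$A{\left(4,6 \right)} \left(u{\left(7,4^{2} \right)} - 37\right) = \left(-3 + 4 + 4 \cdot 6\right) \left(\left(7 + 3 \cdot 4^{2}\right) - 37\right) = \left(-3 + 4 + 24\right) \left(\left(7 + 3 \cdot 16\right) - 37\right) = 25 \left(\left(7 + 48\right) - 37\right) = 25 \left(55 - 37\right) = 25 \cdot 18 = 450$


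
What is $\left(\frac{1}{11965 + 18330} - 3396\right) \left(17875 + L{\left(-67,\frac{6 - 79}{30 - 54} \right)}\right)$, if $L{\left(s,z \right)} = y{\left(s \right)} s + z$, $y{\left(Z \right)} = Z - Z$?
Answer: $- \frac{44143810723787}{727080} \approx -6.0714 \cdot 10^{7}$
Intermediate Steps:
$y{\left(Z \right)} = 0$
$L{\left(s,z \right)} = z$ ($L{\left(s,z \right)} = 0 s + z = 0 + z = z$)
$\left(\frac{1}{11965 + 18330} - 3396\right) \left(17875 + L{\left(-67,\frac{6 - 79}{30 - 54} \right)}\right) = \left(\frac{1}{11965 + 18330} - 3396\right) \left(17875 + \frac{6 - 79}{30 - 54}\right) = \left(\frac{1}{30295} - 3396\right) \left(17875 - \frac{73}{-24}\right) = \left(\frac{1}{30295} - 3396\right) \left(17875 - - \frac{73}{24}\right) = - \frac{102881819 \left(17875 + \frac{73}{24}\right)}{30295} = \left(- \frac{102881819}{30295}\right) \frac{429073}{24} = - \frac{44143810723787}{727080}$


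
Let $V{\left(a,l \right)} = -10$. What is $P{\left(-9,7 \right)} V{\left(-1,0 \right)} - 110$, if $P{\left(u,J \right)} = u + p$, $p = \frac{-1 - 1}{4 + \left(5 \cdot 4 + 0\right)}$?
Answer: $- \frac{115}{6} \approx -19.167$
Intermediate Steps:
$p = - \frac{1}{12}$ ($p = - \frac{2}{4 + \left(20 + 0\right)} = - \frac{2}{4 + 20} = - \frac{2}{24} = \left(-2\right) \frac{1}{24} = - \frac{1}{12} \approx -0.083333$)
$P{\left(u,J \right)} = - \frac{1}{12} + u$ ($P{\left(u,J \right)} = u - \frac{1}{12} = - \frac{1}{12} + u$)
$P{\left(-9,7 \right)} V{\left(-1,0 \right)} - 110 = \left(- \frac{1}{12} - 9\right) \left(-10\right) - 110 = \left(- \frac{109}{12}\right) \left(-10\right) - 110 = \frac{545}{6} - 110 = - \frac{115}{6}$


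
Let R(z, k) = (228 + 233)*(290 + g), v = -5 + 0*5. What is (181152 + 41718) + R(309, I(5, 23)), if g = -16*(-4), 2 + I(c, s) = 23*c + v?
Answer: 386064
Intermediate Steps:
v = -5 (v = -5 + 0 = -5)
I(c, s) = -7 + 23*c (I(c, s) = -2 + (23*c - 5) = -2 + (-5 + 23*c) = -7 + 23*c)
g = 64
R(z, k) = 163194 (R(z, k) = (228 + 233)*(290 + 64) = 461*354 = 163194)
(181152 + 41718) + R(309, I(5, 23)) = (181152 + 41718) + 163194 = 222870 + 163194 = 386064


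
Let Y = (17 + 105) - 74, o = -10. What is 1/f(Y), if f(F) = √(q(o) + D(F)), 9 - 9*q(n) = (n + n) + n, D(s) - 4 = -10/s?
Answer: 2*√130/65 ≈ 0.35082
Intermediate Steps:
D(s) = 4 - 10/s
Y = 48 (Y = 122 - 74 = 48)
q(n) = 1 - n/3 (q(n) = 1 - ((n + n) + n)/9 = 1 - (2*n + n)/9 = 1 - n/3)
f(F) = √(25/3 - 10/F) (f(F) = √((1 - ⅓*(-10)) + (4 - 10/F)) = √((1 + 10/3) + (4 - 10/F)) = √(13/3 + (4 - 10/F)) = √(25/3 - 10/F))
1/f(Y) = 1/(√(75 - 90/48)/3) = 1/(√(75 - 90*1/48)/3) = 1/(√(75 - 15/8)/3) = 1/(√(585/8)/3) = 1/((3*√130/4)/3) = 1/(√130/4) = 2*√130/65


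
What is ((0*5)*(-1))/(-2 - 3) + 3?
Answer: 3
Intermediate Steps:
((0*5)*(-1))/(-2 - 3) + 3 = (0*(-1))/(-5) + 3 = 0*(-⅕) + 3 = 0 + 3 = 3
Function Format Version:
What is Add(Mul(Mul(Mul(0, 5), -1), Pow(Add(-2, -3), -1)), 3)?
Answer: 3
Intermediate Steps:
Add(Mul(Mul(Mul(0, 5), -1), Pow(Add(-2, -3), -1)), 3) = Add(Mul(Mul(0, -1), Pow(-5, -1)), 3) = Add(Mul(0, Rational(-1, 5)), 3) = Add(0, 3) = 3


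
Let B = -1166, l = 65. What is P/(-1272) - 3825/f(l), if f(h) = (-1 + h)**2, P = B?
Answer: -211/12288 ≈ -0.017171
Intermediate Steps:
P = -1166
P/(-1272) - 3825/f(l) = -1166/(-1272) - 3825/(-1 + 65)**2 = -1166*(-1/1272) - 3825/(64**2) = 11/12 - 3825/4096 = -211/12288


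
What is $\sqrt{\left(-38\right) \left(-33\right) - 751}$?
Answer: $\sqrt{503} \approx 22.428$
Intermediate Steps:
$\sqrt{\left(-38\right) \left(-33\right) - 751} = \sqrt{1254 - 751} = \sqrt{503}$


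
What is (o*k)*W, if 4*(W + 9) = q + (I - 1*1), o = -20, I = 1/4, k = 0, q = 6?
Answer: 0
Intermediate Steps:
I = 1/4 ≈ 0.25000
W = -123/16 (W = -9 + (6 + (1/4 - 1*1))/4 = -9 + (6 + (1/4 - 1))/4 = -9 + (6 - 3/4)/4 = -9 + (1/4)*(21/4) = -9 + 21/16 = -123/16 ≈ -7.6875)
(o*k)*W = -20*0*(-123/16) = 0*(-123/16) = 0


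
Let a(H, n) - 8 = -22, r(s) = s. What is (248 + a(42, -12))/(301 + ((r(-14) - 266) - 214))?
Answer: -234/193 ≈ -1.2124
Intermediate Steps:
a(H, n) = -14 (a(H, n) = 8 - 22 = -14)
(248 + a(42, -12))/(301 + ((r(-14) - 266) - 214)) = (248 - 14)/(301 + ((-14 - 266) - 214)) = 234/(301 + (-280 - 214)) = 234/(301 - 494) = 234/(-193) = 234*(-1/193) = -234/193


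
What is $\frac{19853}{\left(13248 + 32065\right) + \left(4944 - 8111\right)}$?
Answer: $\frac{19853}{42146} \approx 0.47105$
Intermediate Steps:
$\frac{19853}{\left(13248 + 32065\right) + \left(4944 - 8111\right)} = \frac{19853}{45313 + \left(4944 - 8111\right)} = \frac{19853}{45313 - 3167} = \frac{19853}{42146}$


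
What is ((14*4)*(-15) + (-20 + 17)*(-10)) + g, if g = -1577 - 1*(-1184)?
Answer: -1203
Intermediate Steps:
g = -393 (g = -1577 + 1184 = -393)
((14*4)*(-15) + (-20 + 17)*(-10)) + g = ((14*4)*(-15) + (-20 + 17)*(-10)) - 393 = (56*(-15) - 3*(-10)) - 393 = (-840 + 30) - 393 = -810 - 393 = -1203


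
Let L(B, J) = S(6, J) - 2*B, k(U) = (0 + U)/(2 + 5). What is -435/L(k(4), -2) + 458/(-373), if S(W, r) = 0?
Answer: 1132121/2984 ≈ 379.40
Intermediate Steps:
k(U) = U/7
L(B, J) = -2*B (L(B, J) = 0 - 2*B = -2*B)
-435/L(k(4), -2) + 458/(-373) = -435/((-2*4/7)) + 458/(-373) = -435/((-2*4/7)) + 458*(-1/373) = -435/(-8/7) - 458/373 = -435*(-7/8) - 458/373 = 3045/8 - 458/373 = 1132121/2984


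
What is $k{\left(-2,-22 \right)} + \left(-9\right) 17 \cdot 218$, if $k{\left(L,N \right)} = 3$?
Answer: $-33351$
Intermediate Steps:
$k{\left(-2,-22 \right)} + \left(-9\right) 17 \cdot 218 = 3 + \left(-9\right) 17 \cdot 218 = 3 - 33354 = -33351$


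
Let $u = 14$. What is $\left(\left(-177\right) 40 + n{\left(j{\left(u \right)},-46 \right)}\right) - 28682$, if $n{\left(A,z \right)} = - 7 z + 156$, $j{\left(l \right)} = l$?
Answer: $-35284$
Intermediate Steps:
$n{\left(A,z \right)} = 156 - 7 z$
$\left(\left(-177\right) 40 + n{\left(j{\left(u \right)},-46 \right)}\right) - 28682 = \left(\left(-177\right) 40 + \left(156 - -322\right)\right) - 28682 = \left(-7080 + \left(156 + 322\right)\right) - 28682 = \left(-7080 + 478\right) - 28682 = -6602 - 28682 = -35284$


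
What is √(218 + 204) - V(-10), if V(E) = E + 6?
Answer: 4 + √422 ≈ 24.543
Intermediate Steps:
V(E) = 6 + E
√(218 + 204) - V(-10) = √(218 + 204) - (6 - 10) = √422 - 1*(-4) = √422 + 4 = 4 + √422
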